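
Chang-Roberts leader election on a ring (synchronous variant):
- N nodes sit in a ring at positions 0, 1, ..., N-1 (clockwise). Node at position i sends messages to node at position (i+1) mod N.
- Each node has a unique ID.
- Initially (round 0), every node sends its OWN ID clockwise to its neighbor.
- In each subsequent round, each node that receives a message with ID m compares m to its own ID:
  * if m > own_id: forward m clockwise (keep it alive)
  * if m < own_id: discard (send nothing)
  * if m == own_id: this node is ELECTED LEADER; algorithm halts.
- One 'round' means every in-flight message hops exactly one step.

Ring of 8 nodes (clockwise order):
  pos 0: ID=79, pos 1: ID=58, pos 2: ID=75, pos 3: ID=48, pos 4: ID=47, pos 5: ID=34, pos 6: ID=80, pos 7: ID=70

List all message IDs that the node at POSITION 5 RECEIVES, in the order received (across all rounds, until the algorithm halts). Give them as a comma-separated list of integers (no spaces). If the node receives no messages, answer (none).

Answer: 47,48,75,79,80

Derivation:
Round 1: pos1(id58) recv 79: fwd; pos2(id75) recv 58: drop; pos3(id48) recv 75: fwd; pos4(id47) recv 48: fwd; pos5(id34) recv 47: fwd; pos6(id80) recv 34: drop; pos7(id70) recv 80: fwd; pos0(id79) recv 70: drop
Round 2: pos2(id75) recv 79: fwd; pos4(id47) recv 75: fwd; pos5(id34) recv 48: fwd; pos6(id80) recv 47: drop; pos0(id79) recv 80: fwd
Round 3: pos3(id48) recv 79: fwd; pos5(id34) recv 75: fwd; pos6(id80) recv 48: drop; pos1(id58) recv 80: fwd
Round 4: pos4(id47) recv 79: fwd; pos6(id80) recv 75: drop; pos2(id75) recv 80: fwd
Round 5: pos5(id34) recv 79: fwd; pos3(id48) recv 80: fwd
Round 6: pos6(id80) recv 79: drop; pos4(id47) recv 80: fwd
Round 7: pos5(id34) recv 80: fwd
Round 8: pos6(id80) recv 80: ELECTED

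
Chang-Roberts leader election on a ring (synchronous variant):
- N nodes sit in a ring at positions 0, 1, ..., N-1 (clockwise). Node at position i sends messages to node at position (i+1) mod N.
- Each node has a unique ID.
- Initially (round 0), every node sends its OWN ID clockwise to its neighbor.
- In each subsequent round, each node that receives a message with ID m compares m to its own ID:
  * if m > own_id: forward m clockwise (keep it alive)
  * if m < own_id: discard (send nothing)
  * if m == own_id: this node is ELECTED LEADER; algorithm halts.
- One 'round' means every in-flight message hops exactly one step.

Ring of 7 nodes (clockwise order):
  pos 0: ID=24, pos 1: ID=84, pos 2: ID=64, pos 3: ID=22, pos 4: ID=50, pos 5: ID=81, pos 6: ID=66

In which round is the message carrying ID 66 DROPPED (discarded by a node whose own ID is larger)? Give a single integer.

Answer: 2

Derivation:
Round 1: pos1(id84) recv 24: drop; pos2(id64) recv 84: fwd; pos3(id22) recv 64: fwd; pos4(id50) recv 22: drop; pos5(id81) recv 50: drop; pos6(id66) recv 81: fwd; pos0(id24) recv 66: fwd
Round 2: pos3(id22) recv 84: fwd; pos4(id50) recv 64: fwd; pos0(id24) recv 81: fwd; pos1(id84) recv 66: drop
Round 3: pos4(id50) recv 84: fwd; pos5(id81) recv 64: drop; pos1(id84) recv 81: drop
Round 4: pos5(id81) recv 84: fwd
Round 5: pos6(id66) recv 84: fwd
Round 6: pos0(id24) recv 84: fwd
Round 7: pos1(id84) recv 84: ELECTED
Message ID 66 originates at pos 6; dropped at pos 1 in round 2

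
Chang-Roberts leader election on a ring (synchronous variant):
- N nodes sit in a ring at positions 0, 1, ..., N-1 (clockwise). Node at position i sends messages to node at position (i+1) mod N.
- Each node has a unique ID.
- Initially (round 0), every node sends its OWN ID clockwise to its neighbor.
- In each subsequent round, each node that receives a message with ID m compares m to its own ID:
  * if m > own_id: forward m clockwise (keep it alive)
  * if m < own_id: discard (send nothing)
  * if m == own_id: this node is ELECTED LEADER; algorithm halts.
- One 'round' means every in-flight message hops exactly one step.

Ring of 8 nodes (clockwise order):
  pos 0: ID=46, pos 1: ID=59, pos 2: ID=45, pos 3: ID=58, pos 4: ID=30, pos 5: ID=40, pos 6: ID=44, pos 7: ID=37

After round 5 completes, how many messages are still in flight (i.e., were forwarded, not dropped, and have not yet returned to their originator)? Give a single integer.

Answer: 2

Derivation:
Round 1: pos1(id59) recv 46: drop; pos2(id45) recv 59: fwd; pos3(id58) recv 45: drop; pos4(id30) recv 58: fwd; pos5(id40) recv 30: drop; pos6(id44) recv 40: drop; pos7(id37) recv 44: fwd; pos0(id46) recv 37: drop
Round 2: pos3(id58) recv 59: fwd; pos5(id40) recv 58: fwd; pos0(id46) recv 44: drop
Round 3: pos4(id30) recv 59: fwd; pos6(id44) recv 58: fwd
Round 4: pos5(id40) recv 59: fwd; pos7(id37) recv 58: fwd
Round 5: pos6(id44) recv 59: fwd; pos0(id46) recv 58: fwd
After round 5: 2 messages still in flight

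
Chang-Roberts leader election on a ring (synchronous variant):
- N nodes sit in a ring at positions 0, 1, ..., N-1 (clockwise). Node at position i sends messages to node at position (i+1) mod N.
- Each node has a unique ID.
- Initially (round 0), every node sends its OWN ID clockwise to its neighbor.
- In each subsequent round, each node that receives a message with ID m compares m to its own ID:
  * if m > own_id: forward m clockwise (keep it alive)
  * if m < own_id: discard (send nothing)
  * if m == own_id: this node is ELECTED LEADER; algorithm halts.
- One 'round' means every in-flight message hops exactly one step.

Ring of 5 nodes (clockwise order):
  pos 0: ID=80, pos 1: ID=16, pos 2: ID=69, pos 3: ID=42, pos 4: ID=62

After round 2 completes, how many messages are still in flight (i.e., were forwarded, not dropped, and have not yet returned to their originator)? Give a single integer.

Round 1: pos1(id16) recv 80: fwd; pos2(id69) recv 16: drop; pos3(id42) recv 69: fwd; pos4(id62) recv 42: drop; pos0(id80) recv 62: drop
Round 2: pos2(id69) recv 80: fwd; pos4(id62) recv 69: fwd
After round 2: 2 messages still in flight

Answer: 2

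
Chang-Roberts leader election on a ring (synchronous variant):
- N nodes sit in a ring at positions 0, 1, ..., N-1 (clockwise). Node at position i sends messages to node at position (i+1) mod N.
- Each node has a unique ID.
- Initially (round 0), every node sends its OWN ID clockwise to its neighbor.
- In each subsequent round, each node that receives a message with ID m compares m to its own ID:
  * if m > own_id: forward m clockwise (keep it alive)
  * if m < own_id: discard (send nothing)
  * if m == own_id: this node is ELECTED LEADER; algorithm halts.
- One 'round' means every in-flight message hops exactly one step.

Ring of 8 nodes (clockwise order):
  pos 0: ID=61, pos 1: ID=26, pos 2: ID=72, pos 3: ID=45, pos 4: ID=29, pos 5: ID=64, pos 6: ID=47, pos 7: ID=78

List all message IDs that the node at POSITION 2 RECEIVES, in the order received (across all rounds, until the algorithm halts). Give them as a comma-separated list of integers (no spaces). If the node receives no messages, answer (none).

Round 1: pos1(id26) recv 61: fwd; pos2(id72) recv 26: drop; pos3(id45) recv 72: fwd; pos4(id29) recv 45: fwd; pos5(id64) recv 29: drop; pos6(id47) recv 64: fwd; pos7(id78) recv 47: drop; pos0(id61) recv 78: fwd
Round 2: pos2(id72) recv 61: drop; pos4(id29) recv 72: fwd; pos5(id64) recv 45: drop; pos7(id78) recv 64: drop; pos1(id26) recv 78: fwd
Round 3: pos5(id64) recv 72: fwd; pos2(id72) recv 78: fwd
Round 4: pos6(id47) recv 72: fwd; pos3(id45) recv 78: fwd
Round 5: pos7(id78) recv 72: drop; pos4(id29) recv 78: fwd
Round 6: pos5(id64) recv 78: fwd
Round 7: pos6(id47) recv 78: fwd
Round 8: pos7(id78) recv 78: ELECTED

Answer: 26,61,78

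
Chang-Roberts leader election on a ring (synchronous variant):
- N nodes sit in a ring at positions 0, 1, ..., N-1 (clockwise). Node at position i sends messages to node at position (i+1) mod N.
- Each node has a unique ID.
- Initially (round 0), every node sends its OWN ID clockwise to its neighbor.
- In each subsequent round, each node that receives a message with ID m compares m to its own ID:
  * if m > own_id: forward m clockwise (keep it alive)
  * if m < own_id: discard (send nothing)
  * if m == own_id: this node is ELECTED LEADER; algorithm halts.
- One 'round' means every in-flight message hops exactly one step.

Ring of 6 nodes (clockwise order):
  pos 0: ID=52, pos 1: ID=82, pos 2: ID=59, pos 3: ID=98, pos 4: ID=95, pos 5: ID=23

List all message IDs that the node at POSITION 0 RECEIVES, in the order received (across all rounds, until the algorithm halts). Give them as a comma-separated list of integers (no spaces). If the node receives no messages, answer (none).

Round 1: pos1(id82) recv 52: drop; pos2(id59) recv 82: fwd; pos3(id98) recv 59: drop; pos4(id95) recv 98: fwd; pos5(id23) recv 95: fwd; pos0(id52) recv 23: drop
Round 2: pos3(id98) recv 82: drop; pos5(id23) recv 98: fwd; pos0(id52) recv 95: fwd
Round 3: pos0(id52) recv 98: fwd; pos1(id82) recv 95: fwd
Round 4: pos1(id82) recv 98: fwd; pos2(id59) recv 95: fwd
Round 5: pos2(id59) recv 98: fwd; pos3(id98) recv 95: drop
Round 6: pos3(id98) recv 98: ELECTED

Answer: 23,95,98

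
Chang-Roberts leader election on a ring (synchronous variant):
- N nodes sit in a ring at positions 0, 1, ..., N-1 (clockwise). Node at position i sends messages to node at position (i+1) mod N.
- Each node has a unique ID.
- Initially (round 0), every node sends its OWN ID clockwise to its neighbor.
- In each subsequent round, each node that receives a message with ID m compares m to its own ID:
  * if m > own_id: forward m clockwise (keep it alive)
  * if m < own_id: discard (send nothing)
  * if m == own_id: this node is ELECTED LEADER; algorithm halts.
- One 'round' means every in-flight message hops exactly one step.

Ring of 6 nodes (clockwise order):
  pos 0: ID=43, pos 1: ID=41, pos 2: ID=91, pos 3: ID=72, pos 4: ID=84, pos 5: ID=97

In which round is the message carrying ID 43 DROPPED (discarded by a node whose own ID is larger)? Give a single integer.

Answer: 2

Derivation:
Round 1: pos1(id41) recv 43: fwd; pos2(id91) recv 41: drop; pos3(id72) recv 91: fwd; pos4(id84) recv 72: drop; pos5(id97) recv 84: drop; pos0(id43) recv 97: fwd
Round 2: pos2(id91) recv 43: drop; pos4(id84) recv 91: fwd; pos1(id41) recv 97: fwd
Round 3: pos5(id97) recv 91: drop; pos2(id91) recv 97: fwd
Round 4: pos3(id72) recv 97: fwd
Round 5: pos4(id84) recv 97: fwd
Round 6: pos5(id97) recv 97: ELECTED
Message ID 43 originates at pos 0; dropped at pos 2 in round 2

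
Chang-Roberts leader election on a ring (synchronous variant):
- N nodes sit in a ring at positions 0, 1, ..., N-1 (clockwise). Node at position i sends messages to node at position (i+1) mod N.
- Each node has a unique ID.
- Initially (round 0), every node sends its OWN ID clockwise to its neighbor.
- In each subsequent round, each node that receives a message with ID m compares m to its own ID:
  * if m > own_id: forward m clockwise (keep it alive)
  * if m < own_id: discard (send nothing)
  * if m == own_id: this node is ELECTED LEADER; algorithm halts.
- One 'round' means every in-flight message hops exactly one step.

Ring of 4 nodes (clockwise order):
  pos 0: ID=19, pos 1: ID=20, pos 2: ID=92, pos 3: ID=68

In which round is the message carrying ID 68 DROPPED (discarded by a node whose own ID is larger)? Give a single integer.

Round 1: pos1(id20) recv 19: drop; pos2(id92) recv 20: drop; pos3(id68) recv 92: fwd; pos0(id19) recv 68: fwd
Round 2: pos0(id19) recv 92: fwd; pos1(id20) recv 68: fwd
Round 3: pos1(id20) recv 92: fwd; pos2(id92) recv 68: drop
Round 4: pos2(id92) recv 92: ELECTED
Message ID 68 originates at pos 3; dropped at pos 2 in round 3

Answer: 3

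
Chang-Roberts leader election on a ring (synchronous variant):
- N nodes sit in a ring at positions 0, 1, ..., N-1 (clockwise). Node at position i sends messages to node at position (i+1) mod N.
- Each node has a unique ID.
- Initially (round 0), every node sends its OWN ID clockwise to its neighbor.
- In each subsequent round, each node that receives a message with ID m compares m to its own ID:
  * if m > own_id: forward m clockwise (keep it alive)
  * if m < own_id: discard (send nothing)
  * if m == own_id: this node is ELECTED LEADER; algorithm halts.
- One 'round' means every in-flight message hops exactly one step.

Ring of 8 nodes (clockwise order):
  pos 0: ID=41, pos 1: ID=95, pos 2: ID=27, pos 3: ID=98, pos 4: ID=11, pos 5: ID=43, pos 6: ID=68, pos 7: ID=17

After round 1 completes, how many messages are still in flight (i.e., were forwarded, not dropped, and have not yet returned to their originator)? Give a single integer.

Round 1: pos1(id95) recv 41: drop; pos2(id27) recv 95: fwd; pos3(id98) recv 27: drop; pos4(id11) recv 98: fwd; pos5(id43) recv 11: drop; pos6(id68) recv 43: drop; pos7(id17) recv 68: fwd; pos0(id41) recv 17: drop
After round 1: 3 messages still in flight

Answer: 3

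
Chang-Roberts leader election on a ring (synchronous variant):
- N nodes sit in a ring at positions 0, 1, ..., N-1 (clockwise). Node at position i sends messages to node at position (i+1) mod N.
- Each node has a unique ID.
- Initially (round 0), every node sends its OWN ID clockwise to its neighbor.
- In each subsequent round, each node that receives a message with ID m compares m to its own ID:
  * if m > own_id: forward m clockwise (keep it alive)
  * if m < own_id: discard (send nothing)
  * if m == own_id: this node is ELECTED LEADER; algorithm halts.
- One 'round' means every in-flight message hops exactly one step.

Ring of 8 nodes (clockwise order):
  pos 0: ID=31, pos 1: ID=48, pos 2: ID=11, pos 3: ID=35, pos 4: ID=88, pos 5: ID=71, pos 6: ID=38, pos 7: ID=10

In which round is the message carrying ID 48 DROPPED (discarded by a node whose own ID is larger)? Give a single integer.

Answer: 3

Derivation:
Round 1: pos1(id48) recv 31: drop; pos2(id11) recv 48: fwd; pos3(id35) recv 11: drop; pos4(id88) recv 35: drop; pos5(id71) recv 88: fwd; pos6(id38) recv 71: fwd; pos7(id10) recv 38: fwd; pos0(id31) recv 10: drop
Round 2: pos3(id35) recv 48: fwd; pos6(id38) recv 88: fwd; pos7(id10) recv 71: fwd; pos0(id31) recv 38: fwd
Round 3: pos4(id88) recv 48: drop; pos7(id10) recv 88: fwd; pos0(id31) recv 71: fwd; pos1(id48) recv 38: drop
Round 4: pos0(id31) recv 88: fwd; pos1(id48) recv 71: fwd
Round 5: pos1(id48) recv 88: fwd; pos2(id11) recv 71: fwd
Round 6: pos2(id11) recv 88: fwd; pos3(id35) recv 71: fwd
Round 7: pos3(id35) recv 88: fwd; pos4(id88) recv 71: drop
Round 8: pos4(id88) recv 88: ELECTED
Message ID 48 originates at pos 1; dropped at pos 4 in round 3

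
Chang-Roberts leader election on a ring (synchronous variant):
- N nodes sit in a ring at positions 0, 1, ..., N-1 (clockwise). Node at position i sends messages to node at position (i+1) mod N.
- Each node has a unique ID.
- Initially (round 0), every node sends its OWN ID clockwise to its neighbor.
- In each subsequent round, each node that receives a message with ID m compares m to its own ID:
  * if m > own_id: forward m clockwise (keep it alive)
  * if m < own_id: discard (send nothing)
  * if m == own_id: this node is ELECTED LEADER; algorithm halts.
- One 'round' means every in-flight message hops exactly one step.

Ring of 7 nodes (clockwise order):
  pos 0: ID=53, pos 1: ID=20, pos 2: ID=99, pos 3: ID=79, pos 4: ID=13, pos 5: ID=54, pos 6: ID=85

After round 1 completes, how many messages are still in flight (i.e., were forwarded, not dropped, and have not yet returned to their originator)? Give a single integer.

Answer: 4

Derivation:
Round 1: pos1(id20) recv 53: fwd; pos2(id99) recv 20: drop; pos3(id79) recv 99: fwd; pos4(id13) recv 79: fwd; pos5(id54) recv 13: drop; pos6(id85) recv 54: drop; pos0(id53) recv 85: fwd
After round 1: 4 messages still in flight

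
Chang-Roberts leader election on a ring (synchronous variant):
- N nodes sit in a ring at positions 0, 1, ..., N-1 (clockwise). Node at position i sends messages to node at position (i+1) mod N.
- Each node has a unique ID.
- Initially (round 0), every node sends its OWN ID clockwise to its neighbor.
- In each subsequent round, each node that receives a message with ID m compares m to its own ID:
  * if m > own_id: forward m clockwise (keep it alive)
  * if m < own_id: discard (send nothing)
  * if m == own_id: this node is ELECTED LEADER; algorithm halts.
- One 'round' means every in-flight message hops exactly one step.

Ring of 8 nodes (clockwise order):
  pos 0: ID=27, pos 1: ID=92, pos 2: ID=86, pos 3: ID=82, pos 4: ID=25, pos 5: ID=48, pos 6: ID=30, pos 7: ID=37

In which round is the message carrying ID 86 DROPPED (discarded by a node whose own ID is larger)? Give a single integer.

Answer: 7

Derivation:
Round 1: pos1(id92) recv 27: drop; pos2(id86) recv 92: fwd; pos3(id82) recv 86: fwd; pos4(id25) recv 82: fwd; pos5(id48) recv 25: drop; pos6(id30) recv 48: fwd; pos7(id37) recv 30: drop; pos0(id27) recv 37: fwd
Round 2: pos3(id82) recv 92: fwd; pos4(id25) recv 86: fwd; pos5(id48) recv 82: fwd; pos7(id37) recv 48: fwd; pos1(id92) recv 37: drop
Round 3: pos4(id25) recv 92: fwd; pos5(id48) recv 86: fwd; pos6(id30) recv 82: fwd; pos0(id27) recv 48: fwd
Round 4: pos5(id48) recv 92: fwd; pos6(id30) recv 86: fwd; pos7(id37) recv 82: fwd; pos1(id92) recv 48: drop
Round 5: pos6(id30) recv 92: fwd; pos7(id37) recv 86: fwd; pos0(id27) recv 82: fwd
Round 6: pos7(id37) recv 92: fwd; pos0(id27) recv 86: fwd; pos1(id92) recv 82: drop
Round 7: pos0(id27) recv 92: fwd; pos1(id92) recv 86: drop
Round 8: pos1(id92) recv 92: ELECTED
Message ID 86 originates at pos 2; dropped at pos 1 in round 7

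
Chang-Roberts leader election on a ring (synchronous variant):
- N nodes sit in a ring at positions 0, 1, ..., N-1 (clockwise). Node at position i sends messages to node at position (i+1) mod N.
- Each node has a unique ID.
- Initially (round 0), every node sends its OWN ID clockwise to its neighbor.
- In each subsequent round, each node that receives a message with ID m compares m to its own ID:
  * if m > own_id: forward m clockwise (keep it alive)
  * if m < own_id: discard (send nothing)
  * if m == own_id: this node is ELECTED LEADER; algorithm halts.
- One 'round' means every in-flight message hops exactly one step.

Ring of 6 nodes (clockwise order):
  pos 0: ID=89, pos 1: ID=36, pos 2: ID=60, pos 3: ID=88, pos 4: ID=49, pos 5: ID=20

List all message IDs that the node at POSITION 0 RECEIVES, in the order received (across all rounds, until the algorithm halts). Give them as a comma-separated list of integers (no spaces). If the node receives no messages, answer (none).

Round 1: pos1(id36) recv 89: fwd; pos2(id60) recv 36: drop; pos3(id88) recv 60: drop; pos4(id49) recv 88: fwd; pos5(id20) recv 49: fwd; pos0(id89) recv 20: drop
Round 2: pos2(id60) recv 89: fwd; pos5(id20) recv 88: fwd; pos0(id89) recv 49: drop
Round 3: pos3(id88) recv 89: fwd; pos0(id89) recv 88: drop
Round 4: pos4(id49) recv 89: fwd
Round 5: pos5(id20) recv 89: fwd
Round 6: pos0(id89) recv 89: ELECTED

Answer: 20,49,88,89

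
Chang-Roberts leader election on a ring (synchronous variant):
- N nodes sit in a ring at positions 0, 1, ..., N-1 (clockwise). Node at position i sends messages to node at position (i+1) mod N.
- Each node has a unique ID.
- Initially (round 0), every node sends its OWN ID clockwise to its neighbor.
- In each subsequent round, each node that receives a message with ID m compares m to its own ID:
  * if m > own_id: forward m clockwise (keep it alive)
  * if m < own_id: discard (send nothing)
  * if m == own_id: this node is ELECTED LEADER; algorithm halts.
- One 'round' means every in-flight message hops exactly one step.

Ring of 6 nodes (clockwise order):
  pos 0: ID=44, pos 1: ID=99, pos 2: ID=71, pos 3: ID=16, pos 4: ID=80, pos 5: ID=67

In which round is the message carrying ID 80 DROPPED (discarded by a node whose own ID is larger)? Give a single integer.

Answer: 3

Derivation:
Round 1: pos1(id99) recv 44: drop; pos2(id71) recv 99: fwd; pos3(id16) recv 71: fwd; pos4(id80) recv 16: drop; pos5(id67) recv 80: fwd; pos0(id44) recv 67: fwd
Round 2: pos3(id16) recv 99: fwd; pos4(id80) recv 71: drop; pos0(id44) recv 80: fwd; pos1(id99) recv 67: drop
Round 3: pos4(id80) recv 99: fwd; pos1(id99) recv 80: drop
Round 4: pos5(id67) recv 99: fwd
Round 5: pos0(id44) recv 99: fwd
Round 6: pos1(id99) recv 99: ELECTED
Message ID 80 originates at pos 4; dropped at pos 1 in round 3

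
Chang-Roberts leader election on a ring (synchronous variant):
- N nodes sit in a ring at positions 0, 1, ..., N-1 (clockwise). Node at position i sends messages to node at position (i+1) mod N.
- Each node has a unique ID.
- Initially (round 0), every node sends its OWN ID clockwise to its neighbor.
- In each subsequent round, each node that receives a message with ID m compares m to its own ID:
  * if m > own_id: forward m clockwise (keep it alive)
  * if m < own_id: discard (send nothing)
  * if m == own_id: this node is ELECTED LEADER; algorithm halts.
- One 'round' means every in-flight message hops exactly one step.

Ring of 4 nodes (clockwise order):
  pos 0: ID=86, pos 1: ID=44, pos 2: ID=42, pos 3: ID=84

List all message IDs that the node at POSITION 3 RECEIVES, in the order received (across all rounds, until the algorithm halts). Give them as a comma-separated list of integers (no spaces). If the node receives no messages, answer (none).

Answer: 42,44,86

Derivation:
Round 1: pos1(id44) recv 86: fwd; pos2(id42) recv 44: fwd; pos3(id84) recv 42: drop; pos0(id86) recv 84: drop
Round 2: pos2(id42) recv 86: fwd; pos3(id84) recv 44: drop
Round 3: pos3(id84) recv 86: fwd
Round 4: pos0(id86) recv 86: ELECTED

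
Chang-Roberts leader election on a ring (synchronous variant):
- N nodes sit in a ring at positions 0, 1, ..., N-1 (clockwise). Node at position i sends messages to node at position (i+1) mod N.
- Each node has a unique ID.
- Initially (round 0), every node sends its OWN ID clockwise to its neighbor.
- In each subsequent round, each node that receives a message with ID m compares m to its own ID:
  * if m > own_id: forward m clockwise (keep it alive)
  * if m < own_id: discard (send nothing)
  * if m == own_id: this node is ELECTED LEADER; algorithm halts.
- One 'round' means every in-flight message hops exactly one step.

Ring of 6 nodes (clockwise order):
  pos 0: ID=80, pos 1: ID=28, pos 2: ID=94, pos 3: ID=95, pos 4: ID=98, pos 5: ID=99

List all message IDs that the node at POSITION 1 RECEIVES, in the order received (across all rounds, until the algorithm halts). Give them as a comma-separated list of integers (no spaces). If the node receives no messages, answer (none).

Answer: 80,99

Derivation:
Round 1: pos1(id28) recv 80: fwd; pos2(id94) recv 28: drop; pos3(id95) recv 94: drop; pos4(id98) recv 95: drop; pos5(id99) recv 98: drop; pos0(id80) recv 99: fwd
Round 2: pos2(id94) recv 80: drop; pos1(id28) recv 99: fwd
Round 3: pos2(id94) recv 99: fwd
Round 4: pos3(id95) recv 99: fwd
Round 5: pos4(id98) recv 99: fwd
Round 6: pos5(id99) recv 99: ELECTED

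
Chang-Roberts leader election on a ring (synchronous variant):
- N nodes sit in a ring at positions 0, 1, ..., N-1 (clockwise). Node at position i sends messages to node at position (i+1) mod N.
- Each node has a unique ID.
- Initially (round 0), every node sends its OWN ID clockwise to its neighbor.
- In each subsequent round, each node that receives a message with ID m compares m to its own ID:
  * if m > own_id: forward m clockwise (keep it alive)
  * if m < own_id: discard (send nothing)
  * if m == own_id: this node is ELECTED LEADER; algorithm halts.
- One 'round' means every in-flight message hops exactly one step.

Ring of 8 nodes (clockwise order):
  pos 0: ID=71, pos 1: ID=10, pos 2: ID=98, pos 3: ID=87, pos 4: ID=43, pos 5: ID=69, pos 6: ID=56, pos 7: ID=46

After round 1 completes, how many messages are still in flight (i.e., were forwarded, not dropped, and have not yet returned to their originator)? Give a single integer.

Round 1: pos1(id10) recv 71: fwd; pos2(id98) recv 10: drop; pos3(id87) recv 98: fwd; pos4(id43) recv 87: fwd; pos5(id69) recv 43: drop; pos6(id56) recv 69: fwd; pos7(id46) recv 56: fwd; pos0(id71) recv 46: drop
After round 1: 5 messages still in flight

Answer: 5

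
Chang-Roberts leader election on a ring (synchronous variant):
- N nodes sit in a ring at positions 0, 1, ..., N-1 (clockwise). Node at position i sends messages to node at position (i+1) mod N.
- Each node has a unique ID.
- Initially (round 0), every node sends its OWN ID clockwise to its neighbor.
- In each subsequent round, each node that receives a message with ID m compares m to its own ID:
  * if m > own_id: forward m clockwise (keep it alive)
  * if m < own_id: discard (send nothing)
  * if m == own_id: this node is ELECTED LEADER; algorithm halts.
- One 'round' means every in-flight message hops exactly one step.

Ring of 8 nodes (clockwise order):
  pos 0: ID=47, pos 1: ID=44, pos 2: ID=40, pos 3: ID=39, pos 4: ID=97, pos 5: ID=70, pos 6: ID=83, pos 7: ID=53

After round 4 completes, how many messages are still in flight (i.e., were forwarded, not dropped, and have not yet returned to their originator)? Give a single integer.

Answer: 3

Derivation:
Round 1: pos1(id44) recv 47: fwd; pos2(id40) recv 44: fwd; pos3(id39) recv 40: fwd; pos4(id97) recv 39: drop; pos5(id70) recv 97: fwd; pos6(id83) recv 70: drop; pos7(id53) recv 83: fwd; pos0(id47) recv 53: fwd
Round 2: pos2(id40) recv 47: fwd; pos3(id39) recv 44: fwd; pos4(id97) recv 40: drop; pos6(id83) recv 97: fwd; pos0(id47) recv 83: fwd; pos1(id44) recv 53: fwd
Round 3: pos3(id39) recv 47: fwd; pos4(id97) recv 44: drop; pos7(id53) recv 97: fwd; pos1(id44) recv 83: fwd; pos2(id40) recv 53: fwd
Round 4: pos4(id97) recv 47: drop; pos0(id47) recv 97: fwd; pos2(id40) recv 83: fwd; pos3(id39) recv 53: fwd
After round 4: 3 messages still in flight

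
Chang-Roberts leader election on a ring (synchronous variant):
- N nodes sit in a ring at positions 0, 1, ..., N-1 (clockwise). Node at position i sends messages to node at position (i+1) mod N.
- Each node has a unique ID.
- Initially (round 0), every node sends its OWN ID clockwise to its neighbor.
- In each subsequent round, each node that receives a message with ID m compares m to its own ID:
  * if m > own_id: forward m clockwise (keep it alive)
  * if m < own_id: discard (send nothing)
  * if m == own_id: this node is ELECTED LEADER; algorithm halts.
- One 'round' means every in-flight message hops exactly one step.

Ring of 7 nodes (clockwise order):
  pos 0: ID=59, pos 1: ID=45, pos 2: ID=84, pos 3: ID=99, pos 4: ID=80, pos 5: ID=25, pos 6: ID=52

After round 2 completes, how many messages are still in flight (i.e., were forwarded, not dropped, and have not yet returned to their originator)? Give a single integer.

Answer: 2

Derivation:
Round 1: pos1(id45) recv 59: fwd; pos2(id84) recv 45: drop; pos3(id99) recv 84: drop; pos4(id80) recv 99: fwd; pos5(id25) recv 80: fwd; pos6(id52) recv 25: drop; pos0(id59) recv 52: drop
Round 2: pos2(id84) recv 59: drop; pos5(id25) recv 99: fwd; pos6(id52) recv 80: fwd
After round 2: 2 messages still in flight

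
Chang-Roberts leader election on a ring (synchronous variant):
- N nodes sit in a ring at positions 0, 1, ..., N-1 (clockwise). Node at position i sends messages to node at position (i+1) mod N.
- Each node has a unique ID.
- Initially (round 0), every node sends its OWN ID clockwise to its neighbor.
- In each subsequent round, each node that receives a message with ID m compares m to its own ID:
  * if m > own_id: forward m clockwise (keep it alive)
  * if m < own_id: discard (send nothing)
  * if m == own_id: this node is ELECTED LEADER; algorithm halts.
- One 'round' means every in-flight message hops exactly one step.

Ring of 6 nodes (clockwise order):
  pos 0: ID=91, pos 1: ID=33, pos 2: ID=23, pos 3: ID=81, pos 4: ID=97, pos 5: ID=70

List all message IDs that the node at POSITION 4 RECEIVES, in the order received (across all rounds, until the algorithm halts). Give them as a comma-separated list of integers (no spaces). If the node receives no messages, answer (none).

Round 1: pos1(id33) recv 91: fwd; pos2(id23) recv 33: fwd; pos3(id81) recv 23: drop; pos4(id97) recv 81: drop; pos5(id70) recv 97: fwd; pos0(id91) recv 70: drop
Round 2: pos2(id23) recv 91: fwd; pos3(id81) recv 33: drop; pos0(id91) recv 97: fwd
Round 3: pos3(id81) recv 91: fwd; pos1(id33) recv 97: fwd
Round 4: pos4(id97) recv 91: drop; pos2(id23) recv 97: fwd
Round 5: pos3(id81) recv 97: fwd
Round 6: pos4(id97) recv 97: ELECTED

Answer: 81,91,97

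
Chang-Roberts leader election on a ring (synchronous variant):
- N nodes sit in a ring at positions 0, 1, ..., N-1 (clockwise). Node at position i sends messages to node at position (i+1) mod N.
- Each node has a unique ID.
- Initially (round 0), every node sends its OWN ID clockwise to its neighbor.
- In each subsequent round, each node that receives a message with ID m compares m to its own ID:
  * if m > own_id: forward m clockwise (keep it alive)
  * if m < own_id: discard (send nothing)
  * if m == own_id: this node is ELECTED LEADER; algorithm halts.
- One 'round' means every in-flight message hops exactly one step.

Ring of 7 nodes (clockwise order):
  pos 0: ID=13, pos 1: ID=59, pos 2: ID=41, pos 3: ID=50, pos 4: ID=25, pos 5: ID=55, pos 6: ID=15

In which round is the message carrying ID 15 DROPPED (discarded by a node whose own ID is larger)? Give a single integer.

Answer: 2

Derivation:
Round 1: pos1(id59) recv 13: drop; pos2(id41) recv 59: fwd; pos3(id50) recv 41: drop; pos4(id25) recv 50: fwd; pos5(id55) recv 25: drop; pos6(id15) recv 55: fwd; pos0(id13) recv 15: fwd
Round 2: pos3(id50) recv 59: fwd; pos5(id55) recv 50: drop; pos0(id13) recv 55: fwd; pos1(id59) recv 15: drop
Round 3: pos4(id25) recv 59: fwd; pos1(id59) recv 55: drop
Round 4: pos5(id55) recv 59: fwd
Round 5: pos6(id15) recv 59: fwd
Round 6: pos0(id13) recv 59: fwd
Round 7: pos1(id59) recv 59: ELECTED
Message ID 15 originates at pos 6; dropped at pos 1 in round 2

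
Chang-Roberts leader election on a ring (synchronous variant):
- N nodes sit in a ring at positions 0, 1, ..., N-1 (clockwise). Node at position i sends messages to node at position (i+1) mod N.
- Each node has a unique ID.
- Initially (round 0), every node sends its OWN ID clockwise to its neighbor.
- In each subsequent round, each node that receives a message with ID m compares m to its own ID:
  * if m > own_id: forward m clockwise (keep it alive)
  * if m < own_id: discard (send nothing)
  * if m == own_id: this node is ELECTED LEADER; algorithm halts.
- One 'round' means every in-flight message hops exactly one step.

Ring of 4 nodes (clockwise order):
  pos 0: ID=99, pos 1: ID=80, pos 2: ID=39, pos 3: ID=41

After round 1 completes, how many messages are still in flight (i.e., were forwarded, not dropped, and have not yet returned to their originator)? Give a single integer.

Round 1: pos1(id80) recv 99: fwd; pos2(id39) recv 80: fwd; pos3(id41) recv 39: drop; pos0(id99) recv 41: drop
After round 1: 2 messages still in flight

Answer: 2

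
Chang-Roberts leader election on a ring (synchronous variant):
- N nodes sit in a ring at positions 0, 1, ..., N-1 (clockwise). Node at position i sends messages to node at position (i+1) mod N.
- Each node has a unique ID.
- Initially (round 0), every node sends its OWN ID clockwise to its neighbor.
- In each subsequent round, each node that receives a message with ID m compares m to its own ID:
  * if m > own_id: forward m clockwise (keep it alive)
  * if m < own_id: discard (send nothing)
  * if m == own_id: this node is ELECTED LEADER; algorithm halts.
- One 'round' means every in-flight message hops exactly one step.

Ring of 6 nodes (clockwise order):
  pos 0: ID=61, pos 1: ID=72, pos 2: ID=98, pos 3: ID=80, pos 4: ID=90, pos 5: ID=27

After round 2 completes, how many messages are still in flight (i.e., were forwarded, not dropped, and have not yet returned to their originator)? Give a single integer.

Answer: 2

Derivation:
Round 1: pos1(id72) recv 61: drop; pos2(id98) recv 72: drop; pos3(id80) recv 98: fwd; pos4(id90) recv 80: drop; pos5(id27) recv 90: fwd; pos0(id61) recv 27: drop
Round 2: pos4(id90) recv 98: fwd; pos0(id61) recv 90: fwd
After round 2: 2 messages still in flight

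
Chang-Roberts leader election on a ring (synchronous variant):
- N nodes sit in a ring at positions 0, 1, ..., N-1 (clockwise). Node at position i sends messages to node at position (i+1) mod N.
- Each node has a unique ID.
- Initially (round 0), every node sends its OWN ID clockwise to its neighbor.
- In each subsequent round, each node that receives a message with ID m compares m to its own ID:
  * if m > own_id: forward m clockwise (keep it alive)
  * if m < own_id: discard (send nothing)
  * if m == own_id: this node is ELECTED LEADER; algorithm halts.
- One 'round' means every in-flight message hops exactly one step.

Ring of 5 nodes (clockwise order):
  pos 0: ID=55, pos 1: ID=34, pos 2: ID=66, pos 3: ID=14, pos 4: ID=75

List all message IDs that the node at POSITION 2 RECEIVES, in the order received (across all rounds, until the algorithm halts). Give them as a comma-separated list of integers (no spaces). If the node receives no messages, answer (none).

Round 1: pos1(id34) recv 55: fwd; pos2(id66) recv 34: drop; pos3(id14) recv 66: fwd; pos4(id75) recv 14: drop; pos0(id55) recv 75: fwd
Round 2: pos2(id66) recv 55: drop; pos4(id75) recv 66: drop; pos1(id34) recv 75: fwd
Round 3: pos2(id66) recv 75: fwd
Round 4: pos3(id14) recv 75: fwd
Round 5: pos4(id75) recv 75: ELECTED

Answer: 34,55,75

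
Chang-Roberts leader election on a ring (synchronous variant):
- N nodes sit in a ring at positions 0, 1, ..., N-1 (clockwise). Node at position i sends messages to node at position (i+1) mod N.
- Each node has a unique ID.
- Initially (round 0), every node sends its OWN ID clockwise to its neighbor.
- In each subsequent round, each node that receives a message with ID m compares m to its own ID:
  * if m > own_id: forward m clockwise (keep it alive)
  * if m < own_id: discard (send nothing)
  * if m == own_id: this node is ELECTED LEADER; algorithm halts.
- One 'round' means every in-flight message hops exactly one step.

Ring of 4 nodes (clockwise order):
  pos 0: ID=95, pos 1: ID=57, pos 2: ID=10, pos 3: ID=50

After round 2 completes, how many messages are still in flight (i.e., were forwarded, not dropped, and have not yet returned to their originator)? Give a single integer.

Round 1: pos1(id57) recv 95: fwd; pos2(id10) recv 57: fwd; pos3(id50) recv 10: drop; pos0(id95) recv 50: drop
Round 2: pos2(id10) recv 95: fwd; pos3(id50) recv 57: fwd
After round 2: 2 messages still in flight

Answer: 2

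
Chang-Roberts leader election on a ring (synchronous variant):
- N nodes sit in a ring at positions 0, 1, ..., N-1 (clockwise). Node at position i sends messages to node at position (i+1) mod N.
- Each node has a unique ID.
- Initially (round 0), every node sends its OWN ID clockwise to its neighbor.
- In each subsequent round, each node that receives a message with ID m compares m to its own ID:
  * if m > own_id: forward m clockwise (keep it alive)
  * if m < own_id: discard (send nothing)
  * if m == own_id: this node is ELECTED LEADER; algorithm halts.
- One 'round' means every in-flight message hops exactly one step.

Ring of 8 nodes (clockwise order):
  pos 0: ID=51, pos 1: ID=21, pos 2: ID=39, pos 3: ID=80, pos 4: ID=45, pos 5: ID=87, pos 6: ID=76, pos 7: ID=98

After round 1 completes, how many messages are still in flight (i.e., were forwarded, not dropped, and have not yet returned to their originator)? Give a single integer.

Round 1: pos1(id21) recv 51: fwd; pos2(id39) recv 21: drop; pos3(id80) recv 39: drop; pos4(id45) recv 80: fwd; pos5(id87) recv 45: drop; pos6(id76) recv 87: fwd; pos7(id98) recv 76: drop; pos0(id51) recv 98: fwd
After round 1: 4 messages still in flight

Answer: 4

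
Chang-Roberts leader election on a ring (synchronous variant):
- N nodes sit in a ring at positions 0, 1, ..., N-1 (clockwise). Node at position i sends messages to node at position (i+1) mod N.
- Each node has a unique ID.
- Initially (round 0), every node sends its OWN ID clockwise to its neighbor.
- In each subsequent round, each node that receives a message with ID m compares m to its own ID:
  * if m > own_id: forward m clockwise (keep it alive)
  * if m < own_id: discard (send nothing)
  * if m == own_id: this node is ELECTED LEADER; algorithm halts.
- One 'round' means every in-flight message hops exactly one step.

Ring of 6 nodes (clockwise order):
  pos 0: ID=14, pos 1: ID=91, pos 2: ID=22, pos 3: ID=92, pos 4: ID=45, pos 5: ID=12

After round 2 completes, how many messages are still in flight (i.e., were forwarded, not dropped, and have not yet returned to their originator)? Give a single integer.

Answer: 2

Derivation:
Round 1: pos1(id91) recv 14: drop; pos2(id22) recv 91: fwd; pos3(id92) recv 22: drop; pos4(id45) recv 92: fwd; pos5(id12) recv 45: fwd; pos0(id14) recv 12: drop
Round 2: pos3(id92) recv 91: drop; pos5(id12) recv 92: fwd; pos0(id14) recv 45: fwd
After round 2: 2 messages still in flight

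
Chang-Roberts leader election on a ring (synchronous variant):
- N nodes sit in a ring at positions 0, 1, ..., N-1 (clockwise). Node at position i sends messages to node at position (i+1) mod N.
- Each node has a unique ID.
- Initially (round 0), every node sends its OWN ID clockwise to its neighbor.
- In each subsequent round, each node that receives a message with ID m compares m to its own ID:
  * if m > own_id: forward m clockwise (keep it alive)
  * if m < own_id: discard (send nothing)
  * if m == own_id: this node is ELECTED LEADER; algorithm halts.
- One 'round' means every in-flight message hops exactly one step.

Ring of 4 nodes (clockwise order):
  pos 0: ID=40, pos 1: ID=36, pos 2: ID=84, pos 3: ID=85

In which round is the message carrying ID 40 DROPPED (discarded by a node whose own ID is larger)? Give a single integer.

Round 1: pos1(id36) recv 40: fwd; pos2(id84) recv 36: drop; pos3(id85) recv 84: drop; pos0(id40) recv 85: fwd
Round 2: pos2(id84) recv 40: drop; pos1(id36) recv 85: fwd
Round 3: pos2(id84) recv 85: fwd
Round 4: pos3(id85) recv 85: ELECTED
Message ID 40 originates at pos 0; dropped at pos 2 in round 2

Answer: 2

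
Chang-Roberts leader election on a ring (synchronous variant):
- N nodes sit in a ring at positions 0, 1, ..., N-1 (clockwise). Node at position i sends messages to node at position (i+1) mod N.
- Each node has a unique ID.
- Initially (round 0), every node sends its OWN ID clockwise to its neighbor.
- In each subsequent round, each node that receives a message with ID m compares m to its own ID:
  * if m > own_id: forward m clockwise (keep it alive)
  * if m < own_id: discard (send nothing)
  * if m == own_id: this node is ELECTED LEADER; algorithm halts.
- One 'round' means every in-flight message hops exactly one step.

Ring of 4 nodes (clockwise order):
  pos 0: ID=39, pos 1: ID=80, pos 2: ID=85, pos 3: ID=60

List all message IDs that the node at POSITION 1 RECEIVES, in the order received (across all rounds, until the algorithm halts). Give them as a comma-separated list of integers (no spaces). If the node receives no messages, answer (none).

Round 1: pos1(id80) recv 39: drop; pos2(id85) recv 80: drop; pos3(id60) recv 85: fwd; pos0(id39) recv 60: fwd
Round 2: pos0(id39) recv 85: fwd; pos1(id80) recv 60: drop
Round 3: pos1(id80) recv 85: fwd
Round 4: pos2(id85) recv 85: ELECTED

Answer: 39,60,85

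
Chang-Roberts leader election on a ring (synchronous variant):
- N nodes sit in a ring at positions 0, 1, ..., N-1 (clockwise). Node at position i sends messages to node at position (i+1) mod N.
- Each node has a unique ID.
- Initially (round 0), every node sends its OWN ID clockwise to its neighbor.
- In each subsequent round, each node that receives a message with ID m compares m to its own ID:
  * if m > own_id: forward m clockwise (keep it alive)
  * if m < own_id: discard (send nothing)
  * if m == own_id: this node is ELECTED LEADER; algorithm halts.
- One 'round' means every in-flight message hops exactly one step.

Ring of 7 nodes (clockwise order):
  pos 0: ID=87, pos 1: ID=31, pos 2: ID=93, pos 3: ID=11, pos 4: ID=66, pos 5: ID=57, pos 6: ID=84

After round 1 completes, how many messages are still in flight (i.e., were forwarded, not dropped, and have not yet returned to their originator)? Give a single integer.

Round 1: pos1(id31) recv 87: fwd; pos2(id93) recv 31: drop; pos3(id11) recv 93: fwd; pos4(id66) recv 11: drop; pos5(id57) recv 66: fwd; pos6(id84) recv 57: drop; pos0(id87) recv 84: drop
After round 1: 3 messages still in flight

Answer: 3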